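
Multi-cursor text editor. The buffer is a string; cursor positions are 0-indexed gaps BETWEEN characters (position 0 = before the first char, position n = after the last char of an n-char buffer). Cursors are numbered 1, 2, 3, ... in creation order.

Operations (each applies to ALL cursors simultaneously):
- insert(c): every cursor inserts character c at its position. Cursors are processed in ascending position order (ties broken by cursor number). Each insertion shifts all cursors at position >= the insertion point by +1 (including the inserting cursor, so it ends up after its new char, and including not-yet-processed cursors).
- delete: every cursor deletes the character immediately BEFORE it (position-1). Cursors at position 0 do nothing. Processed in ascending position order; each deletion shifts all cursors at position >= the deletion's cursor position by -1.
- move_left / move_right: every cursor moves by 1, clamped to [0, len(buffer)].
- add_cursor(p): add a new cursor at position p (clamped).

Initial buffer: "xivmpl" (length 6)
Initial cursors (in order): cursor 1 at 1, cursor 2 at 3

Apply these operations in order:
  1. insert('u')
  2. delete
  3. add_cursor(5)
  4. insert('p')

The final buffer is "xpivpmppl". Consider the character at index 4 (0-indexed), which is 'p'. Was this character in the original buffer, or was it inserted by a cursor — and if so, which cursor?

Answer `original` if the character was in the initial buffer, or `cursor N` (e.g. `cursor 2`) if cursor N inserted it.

After op 1 (insert('u')): buffer="xuivumpl" (len 8), cursors c1@2 c2@5, authorship .1..2...
After op 2 (delete): buffer="xivmpl" (len 6), cursors c1@1 c2@3, authorship ......
After op 3 (add_cursor(5)): buffer="xivmpl" (len 6), cursors c1@1 c2@3 c3@5, authorship ......
After op 4 (insert('p')): buffer="xpivpmppl" (len 9), cursors c1@2 c2@5 c3@8, authorship .1..2..3.
Authorship (.=original, N=cursor N): . 1 . . 2 . . 3 .
Index 4: author = 2

Answer: cursor 2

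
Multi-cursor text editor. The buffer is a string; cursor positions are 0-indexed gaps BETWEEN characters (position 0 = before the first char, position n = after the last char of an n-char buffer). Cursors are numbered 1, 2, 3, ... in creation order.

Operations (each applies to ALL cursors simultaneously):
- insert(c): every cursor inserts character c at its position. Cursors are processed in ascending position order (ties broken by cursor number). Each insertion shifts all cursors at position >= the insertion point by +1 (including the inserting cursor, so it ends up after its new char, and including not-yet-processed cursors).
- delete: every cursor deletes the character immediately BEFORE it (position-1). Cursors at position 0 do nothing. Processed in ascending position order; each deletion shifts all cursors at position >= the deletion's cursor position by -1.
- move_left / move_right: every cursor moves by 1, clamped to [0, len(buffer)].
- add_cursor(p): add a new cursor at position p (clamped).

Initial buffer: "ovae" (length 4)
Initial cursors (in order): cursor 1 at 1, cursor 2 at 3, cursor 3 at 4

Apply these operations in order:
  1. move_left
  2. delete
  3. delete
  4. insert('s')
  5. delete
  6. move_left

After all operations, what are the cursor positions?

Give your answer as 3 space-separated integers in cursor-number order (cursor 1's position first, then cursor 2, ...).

Answer: 0 0 0

Derivation:
After op 1 (move_left): buffer="ovae" (len 4), cursors c1@0 c2@2 c3@3, authorship ....
After op 2 (delete): buffer="oe" (len 2), cursors c1@0 c2@1 c3@1, authorship ..
After op 3 (delete): buffer="e" (len 1), cursors c1@0 c2@0 c3@0, authorship .
After op 4 (insert('s')): buffer="ssse" (len 4), cursors c1@3 c2@3 c3@3, authorship 123.
After op 5 (delete): buffer="e" (len 1), cursors c1@0 c2@0 c3@0, authorship .
After op 6 (move_left): buffer="e" (len 1), cursors c1@0 c2@0 c3@0, authorship .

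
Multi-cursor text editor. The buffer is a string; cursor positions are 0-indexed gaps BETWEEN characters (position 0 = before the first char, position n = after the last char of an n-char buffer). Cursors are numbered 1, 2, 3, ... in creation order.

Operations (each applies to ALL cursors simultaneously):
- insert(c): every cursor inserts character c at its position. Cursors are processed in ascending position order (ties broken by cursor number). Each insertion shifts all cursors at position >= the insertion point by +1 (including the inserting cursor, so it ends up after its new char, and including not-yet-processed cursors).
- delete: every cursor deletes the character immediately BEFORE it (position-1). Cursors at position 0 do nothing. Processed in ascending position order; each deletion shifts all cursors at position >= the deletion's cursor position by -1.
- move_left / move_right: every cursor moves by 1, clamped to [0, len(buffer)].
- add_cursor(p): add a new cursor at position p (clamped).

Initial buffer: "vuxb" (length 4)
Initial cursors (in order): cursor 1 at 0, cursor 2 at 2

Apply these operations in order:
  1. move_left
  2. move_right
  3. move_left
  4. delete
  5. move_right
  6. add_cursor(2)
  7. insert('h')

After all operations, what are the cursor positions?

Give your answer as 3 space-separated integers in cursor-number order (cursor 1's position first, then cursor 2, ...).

After op 1 (move_left): buffer="vuxb" (len 4), cursors c1@0 c2@1, authorship ....
After op 2 (move_right): buffer="vuxb" (len 4), cursors c1@1 c2@2, authorship ....
After op 3 (move_left): buffer="vuxb" (len 4), cursors c1@0 c2@1, authorship ....
After op 4 (delete): buffer="uxb" (len 3), cursors c1@0 c2@0, authorship ...
After op 5 (move_right): buffer="uxb" (len 3), cursors c1@1 c2@1, authorship ...
After op 6 (add_cursor(2)): buffer="uxb" (len 3), cursors c1@1 c2@1 c3@2, authorship ...
After op 7 (insert('h')): buffer="uhhxhb" (len 6), cursors c1@3 c2@3 c3@5, authorship .12.3.

Answer: 3 3 5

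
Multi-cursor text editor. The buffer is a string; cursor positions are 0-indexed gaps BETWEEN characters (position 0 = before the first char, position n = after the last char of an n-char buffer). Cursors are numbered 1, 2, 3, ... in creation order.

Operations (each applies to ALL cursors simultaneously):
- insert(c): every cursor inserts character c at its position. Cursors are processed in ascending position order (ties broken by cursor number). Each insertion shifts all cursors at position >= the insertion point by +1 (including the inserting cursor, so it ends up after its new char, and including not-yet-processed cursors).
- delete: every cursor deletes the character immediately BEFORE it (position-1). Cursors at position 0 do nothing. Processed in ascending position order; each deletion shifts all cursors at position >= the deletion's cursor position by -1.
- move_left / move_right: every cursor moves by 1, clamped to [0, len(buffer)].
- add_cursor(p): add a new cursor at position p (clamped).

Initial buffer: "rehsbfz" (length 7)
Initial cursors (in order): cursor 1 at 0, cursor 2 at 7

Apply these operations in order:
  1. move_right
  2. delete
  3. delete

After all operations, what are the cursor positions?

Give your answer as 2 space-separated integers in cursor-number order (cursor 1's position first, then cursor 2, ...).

Answer: 0 4

Derivation:
After op 1 (move_right): buffer="rehsbfz" (len 7), cursors c1@1 c2@7, authorship .......
After op 2 (delete): buffer="ehsbf" (len 5), cursors c1@0 c2@5, authorship .....
After op 3 (delete): buffer="ehsb" (len 4), cursors c1@0 c2@4, authorship ....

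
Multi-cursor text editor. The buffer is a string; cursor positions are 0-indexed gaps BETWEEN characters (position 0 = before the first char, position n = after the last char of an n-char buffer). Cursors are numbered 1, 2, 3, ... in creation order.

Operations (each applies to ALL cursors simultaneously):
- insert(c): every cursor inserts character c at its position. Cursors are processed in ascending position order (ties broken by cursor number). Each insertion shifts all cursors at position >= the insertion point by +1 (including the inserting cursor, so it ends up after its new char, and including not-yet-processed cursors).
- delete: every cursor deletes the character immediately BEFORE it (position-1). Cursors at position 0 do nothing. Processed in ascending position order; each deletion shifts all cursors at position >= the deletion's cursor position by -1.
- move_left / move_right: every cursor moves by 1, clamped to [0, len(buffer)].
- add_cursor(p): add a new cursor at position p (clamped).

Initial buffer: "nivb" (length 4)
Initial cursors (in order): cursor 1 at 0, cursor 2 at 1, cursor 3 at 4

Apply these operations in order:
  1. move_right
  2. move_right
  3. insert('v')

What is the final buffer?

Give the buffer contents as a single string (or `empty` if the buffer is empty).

After op 1 (move_right): buffer="nivb" (len 4), cursors c1@1 c2@2 c3@4, authorship ....
After op 2 (move_right): buffer="nivb" (len 4), cursors c1@2 c2@3 c3@4, authorship ....
After op 3 (insert('v')): buffer="nivvvbv" (len 7), cursors c1@3 c2@5 c3@7, authorship ..1.2.3

Answer: nivvvbv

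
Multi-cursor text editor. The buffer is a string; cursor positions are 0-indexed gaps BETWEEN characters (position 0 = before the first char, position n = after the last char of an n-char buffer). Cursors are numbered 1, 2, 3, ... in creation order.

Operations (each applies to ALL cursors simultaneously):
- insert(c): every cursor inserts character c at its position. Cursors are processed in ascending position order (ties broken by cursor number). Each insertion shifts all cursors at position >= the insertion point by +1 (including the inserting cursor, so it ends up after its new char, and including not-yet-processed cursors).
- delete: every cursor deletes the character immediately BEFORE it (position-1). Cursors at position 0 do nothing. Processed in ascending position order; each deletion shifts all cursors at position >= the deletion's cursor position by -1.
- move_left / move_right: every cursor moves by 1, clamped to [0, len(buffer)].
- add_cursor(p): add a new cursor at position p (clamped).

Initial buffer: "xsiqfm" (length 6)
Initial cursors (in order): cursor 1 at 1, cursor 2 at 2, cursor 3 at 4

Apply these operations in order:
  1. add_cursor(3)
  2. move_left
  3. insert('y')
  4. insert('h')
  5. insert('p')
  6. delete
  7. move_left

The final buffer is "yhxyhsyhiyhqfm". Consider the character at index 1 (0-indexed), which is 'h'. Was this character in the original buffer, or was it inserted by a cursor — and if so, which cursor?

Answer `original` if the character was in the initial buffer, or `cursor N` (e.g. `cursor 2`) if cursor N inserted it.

After op 1 (add_cursor(3)): buffer="xsiqfm" (len 6), cursors c1@1 c2@2 c4@3 c3@4, authorship ......
After op 2 (move_left): buffer="xsiqfm" (len 6), cursors c1@0 c2@1 c4@2 c3@3, authorship ......
After op 3 (insert('y')): buffer="yxysyiyqfm" (len 10), cursors c1@1 c2@3 c4@5 c3@7, authorship 1.2.4.3...
After op 4 (insert('h')): buffer="yhxyhsyhiyhqfm" (len 14), cursors c1@2 c2@5 c4@8 c3@11, authorship 11.22.44.33...
After op 5 (insert('p')): buffer="yhpxyhpsyhpiyhpqfm" (len 18), cursors c1@3 c2@7 c4@11 c3@15, authorship 111.222.444.333...
After op 6 (delete): buffer="yhxyhsyhiyhqfm" (len 14), cursors c1@2 c2@5 c4@8 c3@11, authorship 11.22.44.33...
After op 7 (move_left): buffer="yhxyhsyhiyhqfm" (len 14), cursors c1@1 c2@4 c4@7 c3@10, authorship 11.22.44.33...
Authorship (.=original, N=cursor N): 1 1 . 2 2 . 4 4 . 3 3 . . .
Index 1: author = 1

Answer: cursor 1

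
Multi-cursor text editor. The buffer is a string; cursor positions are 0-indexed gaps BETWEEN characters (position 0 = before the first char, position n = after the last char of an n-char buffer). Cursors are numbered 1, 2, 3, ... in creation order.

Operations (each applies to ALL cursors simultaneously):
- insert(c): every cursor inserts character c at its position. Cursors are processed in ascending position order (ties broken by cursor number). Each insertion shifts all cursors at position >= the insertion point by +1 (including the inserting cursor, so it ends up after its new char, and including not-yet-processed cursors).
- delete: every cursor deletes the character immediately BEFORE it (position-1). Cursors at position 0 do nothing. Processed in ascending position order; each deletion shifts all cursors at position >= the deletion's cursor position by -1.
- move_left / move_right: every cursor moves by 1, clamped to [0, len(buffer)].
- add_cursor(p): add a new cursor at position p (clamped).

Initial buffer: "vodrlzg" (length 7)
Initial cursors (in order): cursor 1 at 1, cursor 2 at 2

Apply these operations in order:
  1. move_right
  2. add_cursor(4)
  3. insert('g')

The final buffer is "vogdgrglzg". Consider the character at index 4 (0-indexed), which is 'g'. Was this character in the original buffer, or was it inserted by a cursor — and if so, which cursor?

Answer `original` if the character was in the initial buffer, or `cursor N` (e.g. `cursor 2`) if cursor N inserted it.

After op 1 (move_right): buffer="vodrlzg" (len 7), cursors c1@2 c2@3, authorship .......
After op 2 (add_cursor(4)): buffer="vodrlzg" (len 7), cursors c1@2 c2@3 c3@4, authorship .......
After op 3 (insert('g')): buffer="vogdgrglzg" (len 10), cursors c1@3 c2@5 c3@7, authorship ..1.2.3...
Authorship (.=original, N=cursor N): . . 1 . 2 . 3 . . .
Index 4: author = 2

Answer: cursor 2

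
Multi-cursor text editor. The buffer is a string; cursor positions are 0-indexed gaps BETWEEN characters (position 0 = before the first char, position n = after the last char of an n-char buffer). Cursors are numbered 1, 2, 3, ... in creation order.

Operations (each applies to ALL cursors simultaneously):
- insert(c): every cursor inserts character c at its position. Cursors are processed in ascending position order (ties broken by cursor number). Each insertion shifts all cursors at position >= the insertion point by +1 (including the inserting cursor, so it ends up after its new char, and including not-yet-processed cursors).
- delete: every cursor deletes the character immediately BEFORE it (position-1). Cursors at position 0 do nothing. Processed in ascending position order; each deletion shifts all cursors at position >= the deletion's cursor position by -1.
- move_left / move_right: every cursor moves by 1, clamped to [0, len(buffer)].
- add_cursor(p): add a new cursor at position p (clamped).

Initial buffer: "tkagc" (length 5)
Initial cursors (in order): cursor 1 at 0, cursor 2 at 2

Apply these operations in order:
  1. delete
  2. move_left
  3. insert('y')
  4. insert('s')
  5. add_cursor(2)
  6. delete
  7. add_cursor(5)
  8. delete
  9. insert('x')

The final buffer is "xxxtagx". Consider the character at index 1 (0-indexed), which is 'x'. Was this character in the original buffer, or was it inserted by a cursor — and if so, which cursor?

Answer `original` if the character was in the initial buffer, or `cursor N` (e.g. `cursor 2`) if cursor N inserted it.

After op 1 (delete): buffer="tagc" (len 4), cursors c1@0 c2@1, authorship ....
After op 2 (move_left): buffer="tagc" (len 4), cursors c1@0 c2@0, authorship ....
After op 3 (insert('y')): buffer="yytagc" (len 6), cursors c1@2 c2@2, authorship 12....
After op 4 (insert('s')): buffer="yysstagc" (len 8), cursors c1@4 c2@4, authorship 1212....
After op 5 (add_cursor(2)): buffer="yysstagc" (len 8), cursors c3@2 c1@4 c2@4, authorship 1212....
After op 6 (delete): buffer="ytagc" (len 5), cursors c1@1 c2@1 c3@1, authorship 1....
After op 7 (add_cursor(5)): buffer="ytagc" (len 5), cursors c1@1 c2@1 c3@1 c4@5, authorship 1....
After op 8 (delete): buffer="tag" (len 3), cursors c1@0 c2@0 c3@0 c4@3, authorship ...
After op 9 (insert('x')): buffer="xxxtagx" (len 7), cursors c1@3 c2@3 c3@3 c4@7, authorship 123...4
Authorship (.=original, N=cursor N): 1 2 3 . . . 4
Index 1: author = 2

Answer: cursor 2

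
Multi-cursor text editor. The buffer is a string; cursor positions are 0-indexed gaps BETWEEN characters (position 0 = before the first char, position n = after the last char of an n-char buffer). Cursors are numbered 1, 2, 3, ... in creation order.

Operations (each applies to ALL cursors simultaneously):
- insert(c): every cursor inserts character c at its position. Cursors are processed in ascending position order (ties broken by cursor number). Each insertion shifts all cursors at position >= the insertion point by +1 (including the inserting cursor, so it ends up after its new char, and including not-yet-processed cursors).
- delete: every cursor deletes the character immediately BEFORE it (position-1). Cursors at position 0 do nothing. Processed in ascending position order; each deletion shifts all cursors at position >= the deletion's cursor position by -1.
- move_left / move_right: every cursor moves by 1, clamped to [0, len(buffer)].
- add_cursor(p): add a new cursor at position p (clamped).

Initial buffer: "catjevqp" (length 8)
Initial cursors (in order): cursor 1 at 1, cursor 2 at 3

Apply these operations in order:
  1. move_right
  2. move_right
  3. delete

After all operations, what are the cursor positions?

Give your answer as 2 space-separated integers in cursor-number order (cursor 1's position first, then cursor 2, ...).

Answer: 2 3

Derivation:
After op 1 (move_right): buffer="catjevqp" (len 8), cursors c1@2 c2@4, authorship ........
After op 2 (move_right): buffer="catjevqp" (len 8), cursors c1@3 c2@5, authorship ........
After op 3 (delete): buffer="cajvqp" (len 6), cursors c1@2 c2@3, authorship ......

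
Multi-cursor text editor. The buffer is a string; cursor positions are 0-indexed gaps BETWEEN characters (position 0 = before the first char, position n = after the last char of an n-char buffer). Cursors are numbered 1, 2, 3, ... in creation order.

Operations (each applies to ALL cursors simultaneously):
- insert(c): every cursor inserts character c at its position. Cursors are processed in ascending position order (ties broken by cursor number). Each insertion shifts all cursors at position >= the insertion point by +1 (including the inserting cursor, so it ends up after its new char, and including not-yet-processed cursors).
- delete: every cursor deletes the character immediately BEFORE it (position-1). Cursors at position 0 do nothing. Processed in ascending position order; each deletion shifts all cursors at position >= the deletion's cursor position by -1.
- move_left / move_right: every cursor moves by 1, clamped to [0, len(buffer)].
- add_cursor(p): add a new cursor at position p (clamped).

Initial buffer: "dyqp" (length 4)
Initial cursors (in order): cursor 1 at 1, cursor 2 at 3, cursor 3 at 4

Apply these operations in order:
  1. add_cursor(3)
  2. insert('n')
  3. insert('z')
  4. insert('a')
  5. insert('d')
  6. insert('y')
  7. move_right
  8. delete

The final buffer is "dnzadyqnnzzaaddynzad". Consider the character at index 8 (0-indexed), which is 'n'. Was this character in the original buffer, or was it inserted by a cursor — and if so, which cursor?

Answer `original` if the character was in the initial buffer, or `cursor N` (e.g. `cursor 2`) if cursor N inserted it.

Answer: cursor 4

Derivation:
After op 1 (add_cursor(3)): buffer="dyqp" (len 4), cursors c1@1 c2@3 c4@3 c3@4, authorship ....
After op 2 (insert('n')): buffer="dnyqnnpn" (len 8), cursors c1@2 c2@6 c4@6 c3@8, authorship .1..24.3
After op 3 (insert('z')): buffer="dnzyqnnzzpnz" (len 12), cursors c1@3 c2@9 c4@9 c3@12, authorship .11..2424.33
After op 4 (insert('a')): buffer="dnzayqnnzzaapnza" (len 16), cursors c1@4 c2@12 c4@12 c3@16, authorship .111..242424.333
After op 5 (insert('d')): buffer="dnzadyqnnzzaaddpnzad" (len 20), cursors c1@5 c2@15 c4@15 c3@20, authorship .1111..24242424.3333
After op 6 (insert('y')): buffer="dnzadyyqnnzzaaddyypnzady" (len 24), cursors c1@6 c2@18 c4@18 c3@24, authorship .11111..2424242424.33333
After op 7 (move_right): buffer="dnzadyyqnnzzaaddyypnzady" (len 24), cursors c1@7 c2@19 c4@19 c3@24, authorship .11111..2424242424.33333
After op 8 (delete): buffer="dnzadyqnnzzaaddynzad" (len 20), cursors c1@6 c2@16 c4@16 c3@20, authorship .11111.2424242423333
Authorship (.=original, N=cursor N): . 1 1 1 1 1 . 2 4 2 4 2 4 2 4 2 3 3 3 3
Index 8: author = 4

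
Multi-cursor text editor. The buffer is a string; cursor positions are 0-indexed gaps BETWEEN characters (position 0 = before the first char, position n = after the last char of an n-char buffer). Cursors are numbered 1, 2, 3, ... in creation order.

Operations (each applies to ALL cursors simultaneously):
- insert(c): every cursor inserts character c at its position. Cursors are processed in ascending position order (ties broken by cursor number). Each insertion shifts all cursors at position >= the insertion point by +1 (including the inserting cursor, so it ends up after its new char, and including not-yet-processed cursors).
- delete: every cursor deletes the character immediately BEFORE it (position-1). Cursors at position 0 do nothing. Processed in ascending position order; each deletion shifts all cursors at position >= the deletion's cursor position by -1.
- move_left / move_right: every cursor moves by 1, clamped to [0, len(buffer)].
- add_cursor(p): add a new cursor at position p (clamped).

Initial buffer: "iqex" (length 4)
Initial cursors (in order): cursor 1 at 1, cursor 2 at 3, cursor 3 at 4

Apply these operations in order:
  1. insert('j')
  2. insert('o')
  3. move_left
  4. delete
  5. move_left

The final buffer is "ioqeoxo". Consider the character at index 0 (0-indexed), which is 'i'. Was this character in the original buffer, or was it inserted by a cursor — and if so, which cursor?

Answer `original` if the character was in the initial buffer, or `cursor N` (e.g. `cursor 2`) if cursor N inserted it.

After op 1 (insert('j')): buffer="ijqejxj" (len 7), cursors c1@2 c2@5 c3@7, authorship .1..2.3
After op 2 (insert('o')): buffer="ijoqejoxjo" (len 10), cursors c1@3 c2@7 c3@10, authorship .11..22.33
After op 3 (move_left): buffer="ijoqejoxjo" (len 10), cursors c1@2 c2@6 c3@9, authorship .11..22.33
After op 4 (delete): buffer="ioqeoxo" (len 7), cursors c1@1 c2@4 c3@6, authorship .1..2.3
After op 5 (move_left): buffer="ioqeoxo" (len 7), cursors c1@0 c2@3 c3@5, authorship .1..2.3
Authorship (.=original, N=cursor N): . 1 . . 2 . 3
Index 0: author = original

Answer: original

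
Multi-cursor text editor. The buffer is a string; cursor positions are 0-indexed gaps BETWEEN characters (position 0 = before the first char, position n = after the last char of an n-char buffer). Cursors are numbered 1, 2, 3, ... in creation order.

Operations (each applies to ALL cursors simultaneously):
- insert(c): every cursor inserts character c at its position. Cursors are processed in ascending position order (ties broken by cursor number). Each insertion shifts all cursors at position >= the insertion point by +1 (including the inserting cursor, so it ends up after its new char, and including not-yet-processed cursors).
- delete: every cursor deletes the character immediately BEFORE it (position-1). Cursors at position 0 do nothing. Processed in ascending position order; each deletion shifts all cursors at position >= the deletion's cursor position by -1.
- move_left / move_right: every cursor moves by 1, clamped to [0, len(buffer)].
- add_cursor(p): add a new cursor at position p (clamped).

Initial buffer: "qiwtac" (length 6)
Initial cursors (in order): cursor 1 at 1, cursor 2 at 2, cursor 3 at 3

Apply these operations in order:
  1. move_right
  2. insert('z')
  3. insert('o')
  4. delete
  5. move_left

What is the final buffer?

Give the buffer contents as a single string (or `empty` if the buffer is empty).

Answer: qizwztzac

Derivation:
After op 1 (move_right): buffer="qiwtac" (len 6), cursors c1@2 c2@3 c3@4, authorship ......
After op 2 (insert('z')): buffer="qizwztzac" (len 9), cursors c1@3 c2@5 c3@7, authorship ..1.2.3..
After op 3 (insert('o')): buffer="qizowzotzoac" (len 12), cursors c1@4 c2@7 c3@10, authorship ..11.22.33..
After op 4 (delete): buffer="qizwztzac" (len 9), cursors c1@3 c2@5 c3@7, authorship ..1.2.3..
After op 5 (move_left): buffer="qizwztzac" (len 9), cursors c1@2 c2@4 c3@6, authorship ..1.2.3..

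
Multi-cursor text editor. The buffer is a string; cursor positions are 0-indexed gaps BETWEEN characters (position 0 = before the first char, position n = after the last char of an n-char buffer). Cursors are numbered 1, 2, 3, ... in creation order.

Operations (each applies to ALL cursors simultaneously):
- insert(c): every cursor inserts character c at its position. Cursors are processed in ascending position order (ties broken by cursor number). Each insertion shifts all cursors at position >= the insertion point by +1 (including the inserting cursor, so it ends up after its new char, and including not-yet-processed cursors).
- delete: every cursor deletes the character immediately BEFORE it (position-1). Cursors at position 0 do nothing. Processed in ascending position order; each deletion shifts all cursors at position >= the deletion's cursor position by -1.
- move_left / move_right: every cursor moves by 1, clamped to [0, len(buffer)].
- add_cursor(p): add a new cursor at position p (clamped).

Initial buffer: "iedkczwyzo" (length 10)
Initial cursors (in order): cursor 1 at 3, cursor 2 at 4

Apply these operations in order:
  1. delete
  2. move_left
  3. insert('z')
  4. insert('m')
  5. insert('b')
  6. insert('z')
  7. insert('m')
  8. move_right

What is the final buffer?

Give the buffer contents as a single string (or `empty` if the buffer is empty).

Answer: izzmmbbzzmmeczwyzo

Derivation:
After op 1 (delete): buffer="ieczwyzo" (len 8), cursors c1@2 c2@2, authorship ........
After op 2 (move_left): buffer="ieczwyzo" (len 8), cursors c1@1 c2@1, authorship ........
After op 3 (insert('z')): buffer="izzeczwyzo" (len 10), cursors c1@3 c2@3, authorship .12.......
After op 4 (insert('m')): buffer="izzmmeczwyzo" (len 12), cursors c1@5 c2@5, authorship .1212.......
After op 5 (insert('b')): buffer="izzmmbbeczwyzo" (len 14), cursors c1@7 c2@7, authorship .121212.......
After op 6 (insert('z')): buffer="izzmmbbzzeczwyzo" (len 16), cursors c1@9 c2@9, authorship .12121212.......
After op 7 (insert('m')): buffer="izzmmbbzzmmeczwyzo" (len 18), cursors c1@11 c2@11, authorship .1212121212.......
After op 8 (move_right): buffer="izzmmbbzzmmeczwyzo" (len 18), cursors c1@12 c2@12, authorship .1212121212.......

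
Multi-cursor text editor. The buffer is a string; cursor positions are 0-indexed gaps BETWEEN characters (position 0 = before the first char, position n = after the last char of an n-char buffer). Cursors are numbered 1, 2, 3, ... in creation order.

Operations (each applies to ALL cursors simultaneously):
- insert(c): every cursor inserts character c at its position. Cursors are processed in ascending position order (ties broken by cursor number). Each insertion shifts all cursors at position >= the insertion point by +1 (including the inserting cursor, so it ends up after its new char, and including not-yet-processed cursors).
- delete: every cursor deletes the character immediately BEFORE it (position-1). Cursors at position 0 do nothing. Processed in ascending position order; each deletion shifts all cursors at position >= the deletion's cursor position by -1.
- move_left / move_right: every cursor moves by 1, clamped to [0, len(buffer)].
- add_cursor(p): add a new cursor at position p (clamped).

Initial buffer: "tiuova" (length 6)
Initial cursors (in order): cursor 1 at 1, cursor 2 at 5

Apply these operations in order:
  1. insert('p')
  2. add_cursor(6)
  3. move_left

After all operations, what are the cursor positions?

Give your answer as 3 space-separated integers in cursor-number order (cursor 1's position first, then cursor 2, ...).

Answer: 1 6 5

Derivation:
After op 1 (insert('p')): buffer="tpiuovpa" (len 8), cursors c1@2 c2@7, authorship .1....2.
After op 2 (add_cursor(6)): buffer="tpiuovpa" (len 8), cursors c1@2 c3@6 c2@7, authorship .1....2.
After op 3 (move_left): buffer="tpiuovpa" (len 8), cursors c1@1 c3@5 c2@6, authorship .1....2.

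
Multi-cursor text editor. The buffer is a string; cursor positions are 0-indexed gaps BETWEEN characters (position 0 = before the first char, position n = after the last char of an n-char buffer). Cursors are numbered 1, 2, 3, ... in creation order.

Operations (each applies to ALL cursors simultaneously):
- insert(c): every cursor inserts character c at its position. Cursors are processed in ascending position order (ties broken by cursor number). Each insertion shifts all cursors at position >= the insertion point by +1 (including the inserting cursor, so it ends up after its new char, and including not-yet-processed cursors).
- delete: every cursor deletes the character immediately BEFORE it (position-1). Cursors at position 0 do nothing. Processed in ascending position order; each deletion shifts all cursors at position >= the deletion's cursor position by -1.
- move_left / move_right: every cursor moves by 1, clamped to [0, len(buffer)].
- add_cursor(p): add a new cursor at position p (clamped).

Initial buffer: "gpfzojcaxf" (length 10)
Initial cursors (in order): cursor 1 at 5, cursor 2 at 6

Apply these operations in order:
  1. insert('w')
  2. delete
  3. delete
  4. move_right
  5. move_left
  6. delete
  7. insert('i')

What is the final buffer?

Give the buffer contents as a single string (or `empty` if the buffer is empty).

Answer: gpiicaxf

Derivation:
After op 1 (insert('w')): buffer="gpfzowjwcaxf" (len 12), cursors c1@6 c2@8, authorship .....1.2....
After op 2 (delete): buffer="gpfzojcaxf" (len 10), cursors c1@5 c2@6, authorship ..........
After op 3 (delete): buffer="gpfzcaxf" (len 8), cursors c1@4 c2@4, authorship ........
After op 4 (move_right): buffer="gpfzcaxf" (len 8), cursors c1@5 c2@5, authorship ........
After op 5 (move_left): buffer="gpfzcaxf" (len 8), cursors c1@4 c2@4, authorship ........
After op 6 (delete): buffer="gpcaxf" (len 6), cursors c1@2 c2@2, authorship ......
After op 7 (insert('i')): buffer="gpiicaxf" (len 8), cursors c1@4 c2@4, authorship ..12....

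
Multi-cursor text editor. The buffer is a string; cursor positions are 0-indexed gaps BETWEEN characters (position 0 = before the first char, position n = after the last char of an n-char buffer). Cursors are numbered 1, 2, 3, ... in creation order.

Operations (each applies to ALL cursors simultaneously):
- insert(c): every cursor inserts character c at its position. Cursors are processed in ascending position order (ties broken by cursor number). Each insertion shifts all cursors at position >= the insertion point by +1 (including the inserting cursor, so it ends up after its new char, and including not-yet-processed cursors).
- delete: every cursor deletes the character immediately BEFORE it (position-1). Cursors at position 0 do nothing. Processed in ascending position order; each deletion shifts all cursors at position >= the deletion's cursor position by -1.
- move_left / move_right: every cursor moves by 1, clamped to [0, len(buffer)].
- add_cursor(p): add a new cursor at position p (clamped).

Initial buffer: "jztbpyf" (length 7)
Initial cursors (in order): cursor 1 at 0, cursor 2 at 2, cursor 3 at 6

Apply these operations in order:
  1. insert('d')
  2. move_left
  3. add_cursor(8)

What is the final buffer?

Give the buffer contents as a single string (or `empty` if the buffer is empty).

After op 1 (insert('d')): buffer="djzdtbpydf" (len 10), cursors c1@1 c2@4 c3@9, authorship 1..2....3.
After op 2 (move_left): buffer="djzdtbpydf" (len 10), cursors c1@0 c2@3 c3@8, authorship 1..2....3.
After op 3 (add_cursor(8)): buffer="djzdtbpydf" (len 10), cursors c1@0 c2@3 c3@8 c4@8, authorship 1..2....3.

Answer: djzdtbpydf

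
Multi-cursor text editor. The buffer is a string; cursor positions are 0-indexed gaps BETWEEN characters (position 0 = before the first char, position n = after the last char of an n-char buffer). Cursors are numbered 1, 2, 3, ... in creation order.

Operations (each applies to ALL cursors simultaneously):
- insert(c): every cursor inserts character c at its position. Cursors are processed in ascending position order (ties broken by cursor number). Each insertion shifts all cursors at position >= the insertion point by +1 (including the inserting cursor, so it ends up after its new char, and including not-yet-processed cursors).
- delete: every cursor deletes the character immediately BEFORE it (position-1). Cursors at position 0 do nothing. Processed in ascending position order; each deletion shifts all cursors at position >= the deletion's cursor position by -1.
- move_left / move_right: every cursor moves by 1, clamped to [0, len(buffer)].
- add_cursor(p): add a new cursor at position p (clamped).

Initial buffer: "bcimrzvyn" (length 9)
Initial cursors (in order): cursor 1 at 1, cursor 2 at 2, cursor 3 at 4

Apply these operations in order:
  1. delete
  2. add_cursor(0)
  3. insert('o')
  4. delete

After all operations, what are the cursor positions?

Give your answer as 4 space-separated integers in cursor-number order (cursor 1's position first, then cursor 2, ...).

After op 1 (delete): buffer="irzvyn" (len 6), cursors c1@0 c2@0 c3@1, authorship ......
After op 2 (add_cursor(0)): buffer="irzvyn" (len 6), cursors c1@0 c2@0 c4@0 c3@1, authorship ......
After op 3 (insert('o')): buffer="oooiorzvyn" (len 10), cursors c1@3 c2@3 c4@3 c3@5, authorship 124.3.....
After op 4 (delete): buffer="irzvyn" (len 6), cursors c1@0 c2@0 c4@0 c3@1, authorship ......

Answer: 0 0 1 0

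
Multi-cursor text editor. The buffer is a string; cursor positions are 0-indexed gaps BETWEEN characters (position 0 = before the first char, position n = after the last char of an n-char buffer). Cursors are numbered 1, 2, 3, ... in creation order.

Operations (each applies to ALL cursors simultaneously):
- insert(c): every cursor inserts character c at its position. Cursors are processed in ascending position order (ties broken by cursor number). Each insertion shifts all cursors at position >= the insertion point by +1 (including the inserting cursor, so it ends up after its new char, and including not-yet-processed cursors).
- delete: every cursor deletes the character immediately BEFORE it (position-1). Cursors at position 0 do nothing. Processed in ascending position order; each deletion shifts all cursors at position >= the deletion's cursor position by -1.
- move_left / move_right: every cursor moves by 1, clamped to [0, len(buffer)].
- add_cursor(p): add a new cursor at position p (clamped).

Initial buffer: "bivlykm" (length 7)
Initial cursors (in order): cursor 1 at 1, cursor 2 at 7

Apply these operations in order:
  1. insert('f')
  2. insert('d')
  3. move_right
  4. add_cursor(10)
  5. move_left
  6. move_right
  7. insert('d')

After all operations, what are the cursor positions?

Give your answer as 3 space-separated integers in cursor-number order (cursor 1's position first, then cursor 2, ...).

Answer: 5 14 12

Derivation:
After op 1 (insert('f')): buffer="bfivlykmf" (len 9), cursors c1@2 c2@9, authorship .1......2
After op 2 (insert('d')): buffer="bfdivlykmfd" (len 11), cursors c1@3 c2@11, authorship .11......22
After op 3 (move_right): buffer="bfdivlykmfd" (len 11), cursors c1@4 c2@11, authorship .11......22
After op 4 (add_cursor(10)): buffer="bfdivlykmfd" (len 11), cursors c1@4 c3@10 c2@11, authorship .11......22
After op 5 (move_left): buffer="bfdivlykmfd" (len 11), cursors c1@3 c3@9 c2@10, authorship .11......22
After op 6 (move_right): buffer="bfdivlykmfd" (len 11), cursors c1@4 c3@10 c2@11, authorship .11......22
After op 7 (insert('d')): buffer="bfdidvlykmfddd" (len 14), cursors c1@5 c3@12 c2@14, authorship .11.1.....2322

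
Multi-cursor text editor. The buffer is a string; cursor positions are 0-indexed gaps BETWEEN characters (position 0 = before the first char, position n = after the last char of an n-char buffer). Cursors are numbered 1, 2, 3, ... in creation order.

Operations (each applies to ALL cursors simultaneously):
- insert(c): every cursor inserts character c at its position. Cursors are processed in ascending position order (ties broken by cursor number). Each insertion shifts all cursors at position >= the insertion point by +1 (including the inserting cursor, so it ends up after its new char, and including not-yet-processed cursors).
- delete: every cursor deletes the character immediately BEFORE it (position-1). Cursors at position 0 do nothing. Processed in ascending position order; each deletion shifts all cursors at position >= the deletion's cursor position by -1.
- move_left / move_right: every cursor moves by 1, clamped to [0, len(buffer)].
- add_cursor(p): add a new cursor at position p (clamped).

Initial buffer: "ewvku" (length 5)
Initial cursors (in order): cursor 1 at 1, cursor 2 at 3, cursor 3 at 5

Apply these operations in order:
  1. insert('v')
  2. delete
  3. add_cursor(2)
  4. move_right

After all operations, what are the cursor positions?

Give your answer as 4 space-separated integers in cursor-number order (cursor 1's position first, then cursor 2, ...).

Answer: 2 4 5 3

Derivation:
After op 1 (insert('v')): buffer="evwvvkuv" (len 8), cursors c1@2 c2@5 c3@8, authorship .1..2..3
After op 2 (delete): buffer="ewvku" (len 5), cursors c1@1 c2@3 c3@5, authorship .....
After op 3 (add_cursor(2)): buffer="ewvku" (len 5), cursors c1@1 c4@2 c2@3 c3@5, authorship .....
After op 4 (move_right): buffer="ewvku" (len 5), cursors c1@2 c4@3 c2@4 c3@5, authorship .....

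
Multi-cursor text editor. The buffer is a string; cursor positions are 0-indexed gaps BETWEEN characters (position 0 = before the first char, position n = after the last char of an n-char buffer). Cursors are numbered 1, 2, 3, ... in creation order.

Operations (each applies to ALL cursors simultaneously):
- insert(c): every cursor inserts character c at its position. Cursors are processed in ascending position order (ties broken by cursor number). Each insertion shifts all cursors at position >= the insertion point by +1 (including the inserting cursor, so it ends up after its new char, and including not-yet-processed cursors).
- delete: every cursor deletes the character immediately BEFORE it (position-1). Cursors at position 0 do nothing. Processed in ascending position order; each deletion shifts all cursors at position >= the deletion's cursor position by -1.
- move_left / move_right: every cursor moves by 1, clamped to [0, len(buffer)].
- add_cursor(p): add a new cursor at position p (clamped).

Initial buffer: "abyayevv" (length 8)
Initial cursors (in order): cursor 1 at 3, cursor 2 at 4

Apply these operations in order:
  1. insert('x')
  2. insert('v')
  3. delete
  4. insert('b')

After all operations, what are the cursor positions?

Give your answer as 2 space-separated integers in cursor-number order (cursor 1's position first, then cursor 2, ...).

After op 1 (insert('x')): buffer="abyxaxyevv" (len 10), cursors c1@4 c2@6, authorship ...1.2....
After op 2 (insert('v')): buffer="abyxvaxvyevv" (len 12), cursors c1@5 c2@8, authorship ...11.22....
After op 3 (delete): buffer="abyxaxyevv" (len 10), cursors c1@4 c2@6, authorship ...1.2....
After op 4 (insert('b')): buffer="abyxbaxbyevv" (len 12), cursors c1@5 c2@8, authorship ...11.22....

Answer: 5 8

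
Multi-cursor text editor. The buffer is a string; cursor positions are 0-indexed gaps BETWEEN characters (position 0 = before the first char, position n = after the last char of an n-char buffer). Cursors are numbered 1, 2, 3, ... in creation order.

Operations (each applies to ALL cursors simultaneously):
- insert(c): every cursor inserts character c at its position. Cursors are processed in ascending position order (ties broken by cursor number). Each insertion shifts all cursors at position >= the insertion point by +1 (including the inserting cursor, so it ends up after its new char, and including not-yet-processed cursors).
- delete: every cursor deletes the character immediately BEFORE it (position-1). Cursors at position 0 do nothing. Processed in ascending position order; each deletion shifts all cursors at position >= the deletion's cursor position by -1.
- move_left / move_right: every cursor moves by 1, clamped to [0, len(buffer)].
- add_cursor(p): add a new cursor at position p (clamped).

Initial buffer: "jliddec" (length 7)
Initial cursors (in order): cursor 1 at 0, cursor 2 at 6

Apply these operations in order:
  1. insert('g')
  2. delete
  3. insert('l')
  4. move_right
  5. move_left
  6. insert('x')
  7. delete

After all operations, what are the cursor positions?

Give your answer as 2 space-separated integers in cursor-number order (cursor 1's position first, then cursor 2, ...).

After op 1 (insert('g')): buffer="gjliddegc" (len 9), cursors c1@1 c2@8, authorship 1......2.
After op 2 (delete): buffer="jliddec" (len 7), cursors c1@0 c2@6, authorship .......
After op 3 (insert('l')): buffer="ljliddelc" (len 9), cursors c1@1 c2@8, authorship 1......2.
After op 4 (move_right): buffer="ljliddelc" (len 9), cursors c1@2 c2@9, authorship 1......2.
After op 5 (move_left): buffer="ljliddelc" (len 9), cursors c1@1 c2@8, authorship 1......2.
After op 6 (insert('x')): buffer="lxjliddelxc" (len 11), cursors c1@2 c2@10, authorship 11......22.
After op 7 (delete): buffer="ljliddelc" (len 9), cursors c1@1 c2@8, authorship 1......2.

Answer: 1 8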